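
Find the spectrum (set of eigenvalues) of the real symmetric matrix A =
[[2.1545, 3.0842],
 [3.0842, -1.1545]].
sigma(A) ≈ {-3, 4}

A is real symmetric, so its spectrum consists of real eigenvalues. Expanding the characteristic polynomial of the displayed matrix gives
  det(λ I - A) = p(λ) = λ^2 + (-1)λ + (-12).
Solving p(λ) = 0 yields eigenvalues ≈ -3, 4. (A is shown rounded to 4 decimals, so these recover the underlying integer eigenvalues to within that precision.)
Verification: the trace of A = 1 equals the sum of eigenvalues 1, and det(A) ≈ -11.9997 matches the eigenvalue product -12.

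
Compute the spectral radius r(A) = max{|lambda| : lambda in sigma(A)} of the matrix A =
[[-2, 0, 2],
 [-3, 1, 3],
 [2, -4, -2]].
r(A) = sqrt(8) ≈ 2.8284

The eigenvalues of A are the roots of its characteristic polynomial. With M = A (coefficients from the trace, the sum of principal 2x2 minors, and det A):
  p(λ) = det(λ I - M) = λ^3 + 3λ^2 + 8λ.
The constant term is 0, so λ = 0 is a root. Dividing out λ leaves p(λ) = λ(λ^2 + 3λ + 8). For λ^2 + 3λ + 8 the discriminant is -23. It is negative, so the roots are the complex-conjugate pair λ = -3/2 ± (sqrt(23)/2) i ≈ -1.5 ± 2.3979i. For a conjugate pair the product of the roots equals the constant term, so |λ|^2 = 8 and |λ| = sqrt(8) ≈ 2.8284.
Thus the eigenvalues (to 4 decimals) are -1.5 ± 2.3979i (modulus 2.8284); 0 (modulus 0). The spectral radius is the largest modulus: r(A) = sqrt(8) ≈ 2.8284. (Cross-check: r(A) ≤ ||A||_2 ≈ 6.5747; equality holds whenever A is normal, though it can also hold for some non-normal A.)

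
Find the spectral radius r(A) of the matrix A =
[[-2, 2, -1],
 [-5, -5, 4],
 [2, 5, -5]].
r(A) ≈ 7.6679

The eigenvalues of A are the roots of its characteristic polynomial. With M = A (coefficients from the trace, the sum of principal 2x2 minors, and det A):
  p(λ) = det(λ I - M) = λ^3 + 12λ^2 + 37λ + 29.
No integer candidate from the rational root theorem (±divisors of 29) is a root, so the roots are irrational. The cubic discriminant is Δ = 3137 > 0, so there are three distinct real roots. p(-8) = -11 and p(-7) = 15 have opposite signs, so a root lies in (-8, -7); Newton's method refines it to λ ≈ -7.6679. p(-4) = 9 and p(-3) = -1 have opposite signs, so a root lies in (-4, -3); Newton's method refines it to λ ≈ -3.1198. p(-2) = -5 and p(-1) = 3 have opposite signs, so a root lies in (-2, -1); Newton's method refines it to λ ≈ -1.2122. Check (Vieta): the three roots sum to -12, matching tr M = -12.
Thus the eigenvalues (to 4 decimals) are -7.6679 (modulus 7.6679); -3.1198 (modulus 3.1198); -1.2122 (modulus 1.2122). The spectral radius is the largest modulus: r(A) ≈ 7.6679. (Cross-check: r(A) ≤ ||A||_2 ≈ 10.7852; equality holds whenever A is normal, though it can also hold for some non-normal A.)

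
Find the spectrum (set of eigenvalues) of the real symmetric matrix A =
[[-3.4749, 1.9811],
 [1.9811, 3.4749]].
sigma(A) ≈ {-4, 4}

A is real symmetric, so its spectrum consists of real eigenvalues. Expanding the characteristic polynomial of the displayed matrix gives
  det(λ I - A) = p(λ) = λ^2 + (0)λ + (-16).
Solving p(λ) = 0 yields eigenvalues ≈ -4, 4. (A is shown rounded to 4 decimals, so these recover the underlying integer eigenvalues to within that precision.)
Verification: the trace of A = 0 equals the sum of eigenvalues 0, and det(A) ≈ -15.9997 matches the eigenvalue product -16.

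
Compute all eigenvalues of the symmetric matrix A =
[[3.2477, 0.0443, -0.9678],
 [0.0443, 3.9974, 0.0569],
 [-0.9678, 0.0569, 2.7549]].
sigma(A) ≈ {2, 4} (4 with multiplicity 2)

A is real symmetric, so its spectrum consists of real eigenvalues. Expanding the characteristic polynomial of the displayed matrix gives
  det(λ I - A) = p(λ) = λ^3 + (-10)λ^2 + (32)λ + (-32).
Solving p(λ) = 0 yields eigenvalues ≈ 2, 4, 4. (A is shown rounded to 4 decimals, so these recover the underlying integer eigenvalues to within that precision.)
Verification: the trace of A = 10 equals the sum of eigenvalues 10, and det(A) ≈ 32.0002 matches the eigenvalue product 32.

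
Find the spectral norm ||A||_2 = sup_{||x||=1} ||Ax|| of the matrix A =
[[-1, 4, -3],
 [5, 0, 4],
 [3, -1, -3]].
||A||_2 ≈ 7.221 (= sqrt(largest eigenvalue of A^T A))

||A||_2 = sigma_max(A) = sqrt(lambda_max(A^T A)). Form the symmetric matrix M = A^T A =
[[35, -7, 14],
 [-7, 17, -9],
 [14, -9, 34]].
Its characteristic polynomial (trace, sum of principal 2x2 minors, determinant of M give the coefficients) is
  p(λ) = det(λ I - M) = λ^3 - 86λ^2 + 2037λ - 14161.
No integer candidate from the rational root theorem (±divisors of 14161) is a root, so the roots are irrational. The cubic discriminant is Δ = 90044017 > 0, so there are three distinct real roots. p(13) = -17 and p(14) = 245 have opposite signs, so a root lies in (13, 14); Newton's method refines it to λ ≈ 13.0557. p(20) = 179 and p(21) = -49 have opposite signs, so a root lies in (20, 21); Newton's method refines it to λ ≈ 20.8019. p(52) = -173 and p(53) = 1103 have opposite signs, so a root lies in (52, 53); Newton's method refines it to λ ≈ 52.1424. Check (Vieta): the three roots sum to 86, matching tr M = 86.
So the eigenvalues of A^T A are ≈ 13.0557, 20.8019, 52.1424 (all ≥ 0, as they must be for A^T A). The largest is λ_max ≈ 52.1424, hence ||A||_2 = sqrt(λ_max) ≈ 7.221.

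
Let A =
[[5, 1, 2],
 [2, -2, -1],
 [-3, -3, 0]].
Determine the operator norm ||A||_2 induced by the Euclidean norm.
||A||_2 ≈ 6.6078 (= sqrt(largest eigenvalue of A^T A))

||A||_2 = sigma_max(A) = sqrt(lambda_max(A^T A)). Form the symmetric matrix M = A^T A =
[[38, 10, 8],
 [10, 14, 4],
 [8, 4, 5]].
Its characteristic polynomial (trace, sum of principal 2x2 minors, determinant of M give the coefficients) is
  p(λ) = det(λ I - M) = λ^3 - 57λ^2 + 612λ - 1296.
No integer candidate from the rational root theorem (±divisors of 1296) is a root, so the roots are irrational. The cubic discriminant is Δ = 108393552 > 0, so there are three distinct real roots. p(2) = -292 and p(3) = 54 have opposite signs, so a root lies in (2, 3); Newton's method refines it to λ ≈ 2.8232. p(10) = 124 and p(11) = -130 have opposite signs, so a root lies in (10, 11); Newton's method refines it to λ ≈ 10.5133. p(43) = -866 and p(44) = 464 have opposite signs, so a root lies in (43, 44); Newton's method refines it to λ ≈ 43.6635. Check (Vieta): the three roots sum to 57, matching tr M = 57.
So the eigenvalues of A^T A are ≈ 2.8232, 10.5133, 43.6635 (all ≥ 0, as they must be for A^T A). The largest is λ_max ≈ 43.6635, hence ||A||_2 = sqrt(λ_max) ≈ 6.6078.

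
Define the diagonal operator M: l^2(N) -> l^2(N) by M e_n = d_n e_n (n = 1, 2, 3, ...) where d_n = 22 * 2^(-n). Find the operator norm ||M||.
||M|| = 11 (attained at n = 1)

For M diagonal, ||M|| = sup_n |d_n|. The sequence d_n = 22 * 2^(-n) is positive and strictly decreasing (ratio 2^(-1) < 1), so the supremum is d_1 = 22/2 = 11. Hence ||M|| = 11.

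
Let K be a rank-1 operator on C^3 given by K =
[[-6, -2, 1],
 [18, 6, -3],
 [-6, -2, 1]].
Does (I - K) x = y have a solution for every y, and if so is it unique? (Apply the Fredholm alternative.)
(I - K) is singular (det(I - K) = 0, i.e. 1 ∈ sigma(K)). (I - K) x = y is solvable iff y ⊥ ker((I - K)^*) = span{(-6, -2, 1)}, i.e. iff -6y_1 - 2y_2 + y_3 = 0. When solvable, the solutions are x = y + c·(1, -3, 1), c arbitrary (ker(I - K) = span{(1, -3, 1)}, dimension 1).

K has rank 1, so it is an outer product K = u v^T: every row of K is a multiple of one row vector. Reading off the entries, u = (1, -3, 1) and v = (-6, -2, 1) (row i of K equals u_i·v^T). A rank-one matrix u v^T satisfies K u = u (v·u) and kills the (2)-dimensional subspace v^⊥, so its characteristic polynomial is lambda^2 (lambda - v·u) with v·u = tr K = 1. Hence the eigenvalues of I - K are 1 (multiplicity 2) and 1 - (1) = 0, so det(I - K) = 0. (Direct check: I - K =
[[7, 2, -1],
 [-18, -5, 3],
 [6, 2, 0]]
has determinant 0.) So 1 is an eigenvalue of K and (I - K) is not invertible. The finite-dimensional Fredholm alternative says: either (I - K) is invertible, or ker(I - K) ≠ {0} and then range(I - K) = ker((I - K)^*)^⊥, with dim ker(I - K) = dim ker((I - K)^*). We are in the second case, so we need both kernels. Kernel of I - K: (I - K) u = u - u (v·u) = u - u = 0, so ker(I - K) = span{u} = span{(1, -3, 1)} (it is exactly 1-dimensional because rank(I - K) = 2). Kernel of the adjoint: K is real, so (I - K)^* = I - K^T = I - v u^T, and (I - v u^T) v = v - v (u·v) = 0; hence ker((I - K)^*) = span{v} = span{(-6, -2, 1)}. Therefore (I - K) x = y is solvable iff <y, v> = 0, i.e. iff -6y_1 - 2y_2 + y_3 = 0. When this holds, K y = u (v·y) = 0, so (I - K) y = y and x = y is a particular solution; the full solution set is the line x = y + c·u = y + c·(1, -3, 1), c ∈ C.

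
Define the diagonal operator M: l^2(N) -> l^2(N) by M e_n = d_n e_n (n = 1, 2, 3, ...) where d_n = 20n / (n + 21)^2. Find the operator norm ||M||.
||M|| = 5/21 (attained at n = 21)

For M diagonal, ||M|| = sup_n |d_n|. Treat f(x) = 20x / (x + 21)^2 for real x > 0. By the quotient rule, f'(x) = 20(21 - x)/(x + 21)^3, which is positive for x < 21 and negative for x > 21. So f has a unique maximum at x = 21, and since 21 is a positive integer, the supremum over n ≥ 1 is attained at n = 21: d_21 = 20·21/(21 + 21)^2 = 20·21/1764 = 5/21. Hence ||M|| = 5/21.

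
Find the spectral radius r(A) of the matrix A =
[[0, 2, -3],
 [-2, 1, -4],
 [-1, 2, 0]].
r(A) ≈ 3.1837

The eigenvalues of A are the roots of its characteristic polynomial. With M = A (coefficients from the trace, the sum of principal 2x2 minors, and det A):
  p(λ) = det(λ I - M) = λ^3 - λ^2 + 9λ - 17.
No integer candidate from the rational root theorem (±divisors of 17) is a root, so the roots are irrational. The cubic discriminant is Δ = -7952 < 0, so there is one real root and a complex-conjugate pair. p(1) = -8 and p(2) = 5 have opposite signs, so a root lies in (1, 2); Newton's method refines it to λ ≈ 1.6772. Dividing out (λ - (1.6772)) leaves approximately λ^2 + 0.6772λ + 10.1358. For λ^2 + 0.6772λ + 10.1358 the discriminant is -40.0847. It is negative, so the remaining roots are the complex-conjugate pair λ ≈ -0.3386 ± 3.1656i. Their product equals the constant term, so |λ|^2 ≈ 10.1358 and |λ| ≈ 3.1837.
Thus the eigenvalues (to 4 decimals) are 1.6772 (modulus 1.6772); -0.3386 ± 3.1656i (modulus 3.1837). The spectral radius is the largest modulus: r(A) ≈ 3.1837. (Cross-check: r(A) ≤ ||A||_2 ≈ 5.7179; equality holds whenever A is normal, though it can also hold for some non-normal A.)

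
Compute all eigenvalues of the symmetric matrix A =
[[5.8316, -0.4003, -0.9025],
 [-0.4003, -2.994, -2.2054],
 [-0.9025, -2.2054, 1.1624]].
sigma(A) ≈ {-4, 2, 6}

A is real symmetric, so its spectrum consists of real eigenvalues. Expanding the characteristic polynomial of the displayed matrix gives
  det(λ I - A) = p(λ) = λ^3 + (-4)λ^2 + (-20)λ + (48).
Solving p(λ) = 0 yields eigenvalues ≈ -4, 2, 6. (A is shown rounded to 4 decimals, so these recover the underlying integer eigenvalues to within that precision.)
Verification: the trace of A = 4 equals the sum of eigenvalues 4, and det(A) ≈ -48.0001 matches the eigenvalue product -48.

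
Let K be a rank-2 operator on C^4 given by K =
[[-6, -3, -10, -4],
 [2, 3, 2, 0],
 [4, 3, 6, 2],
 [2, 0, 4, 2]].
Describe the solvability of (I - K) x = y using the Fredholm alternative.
(I - K) is invertible (det(I - K) = 6 ≠ 0), so for every y in C^4 the equation (I - K) x = y has a unique solution.

K has rank 2 and factors as K = U V^T = u1 v1^T + u2 v2^T with u1 = (-2, 0, 1, 1), v1 = (0, -3, 2, 2), u2 = (3, -1, -2, -1), v2 = (-2, -3, -2, 0) (multiplying out reproduces the displayed K). The nonzero eigenvalues of U V^T coincide with those of the 2 x 2 matrix G = V^T U = [[v1·u1, v1·u2], [v2·u1, v2·u2]] = [[4, -3], [2, 1]], and by the Sylvester determinant identity det(I_4 - U V^T) = det(I_2 - V^T U) = det([[-3, 3], [-2, 0]]) = (-3)(0) - (3)(-2) = 6. (Direct check: I - K =
[[7, 3, 10, 4],
 [-2, -2, -2, 0],
 [-4, -3, -5, -2],
 [-2, 0, -4, -1]]
has determinant 6.) The finite-dimensional Fredholm alternative says: either (I - K) is invertible, or ker(I - K) ≠ {0} and then range(I - K) = ker((I - K)^*)^⊥, with dim ker(I - K) = dim ker((I - K)^*). Since det(I - K) ≠ 0, 1 is not an eigenvalue of K and ker(I - K) = {0}, so we are in the first case: for every y there is a unique x = (I - K)^(-1) y. (Explicitly, by the Woodbury identity, (I - U V^T)^(-1) = I + U (I_2 - G)^(-1) V^T.)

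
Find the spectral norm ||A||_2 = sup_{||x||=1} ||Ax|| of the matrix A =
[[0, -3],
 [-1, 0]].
||A||_2 = 3 (= sqrt(largest eigenvalue of A^T A))

||A||_2 = sigma_max(A) = sqrt(lambda_max(A^T A)). Form the symmetric matrix M = A^T A =
[[1, 0],
 [0, 9]].
Its characteristic polynomial (trace, determinant of M give the coefficients) is
  p(λ) = det(λ I - M) = λ^2 - 10λ + 9.
For λ^2 - 10λ + 9 the discriminant is 64. It is a perfect square (8^2), so the roots are rational: λ = (10 ± 8)/2 = 9, 1.
So the eigenvalues of A^T A are ≈ 1, 9 (all ≥ 0, as they must be for A^T A). The largest is λ_max = 9, hence ||A||_2 = sqrt(λ_max) = 3.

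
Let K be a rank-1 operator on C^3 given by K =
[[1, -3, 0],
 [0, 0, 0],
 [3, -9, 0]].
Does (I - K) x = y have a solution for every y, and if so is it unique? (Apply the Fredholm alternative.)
(I - K) is singular (det(I - K) = 0, i.e. 1 ∈ sigma(K)). (I - K) x = y is solvable iff y ⊥ ker((I - K)^*) = span{(1, -3, 0)}, i.e. iff y_1 - 3y_2 = 0. When solvable, the solutions are x = y + c·(1, 0, 3), c arbitrary (ker(I - K) = span{(1, 0, 3)}, dimension 1).

K has rank 1, so it is an outer product K = u v^T: every row of K is a multiple of one row vector. Reading off the entries, u = (1, 0, 3) and v = (1, -3, 0) (row i of K equals u_i·v^T). A rank-one matrix u v^T satisfies K u = u (v·u) and kills the (2)-dimensional subspace v^⊥, so its characteristic polynomial is lambda^2 (lambda - v·u) with v·u = tr K = 1. Hence the eigenvalues of I - K are 1 (multiplicity 2) and 1 - (1) = 0, so det(I - K) = 0. (Direct check: I - K =
[[0, 3, 0],
 [0, 1, 0],
 [-3, 9, 1]]
has determinant 0.) So 1 is an eigenvalue of K and (I - K) is not invertible. The finite-dimensional Fredholm alternative says: either (I - K) is invertible, or ker(I - K) ≠ {0} and then range(I - K) = ker((I - K)^*)^⊥, with dim ker(I - K) = dim ker((I - K)^*). We are in the second case, so we need both kernels. Kernel of I - K: (I - K) u = u - u (v·u) = u - u = 0, so ker(I - K) = span{u} = span{(1, 0, 3)} (it is exactly 1-dimensional because rank(I - K) = 2). Kernel of the adjoint: K is real, so (I - K)^* = I - K^T = I - v u^T, and (I - v u^T) v = v - v (u·v) = 0; hence ker((I - K)^*) = span{v} = span{(1, -3, 0)}. Therefore (I - K) x = y is solvable iff <y, v> = 0, i.e. iff y_1 - 3y_2 = 0. When this holds, K y = u (v·y) = 0, so (I - K) y = y and x = y is a particular solution; the full solution set is the line x = y + c·u = y + c·(1, 0, 3), c ∈ C.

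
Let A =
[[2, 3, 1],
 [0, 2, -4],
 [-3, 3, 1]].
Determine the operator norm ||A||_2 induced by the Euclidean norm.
||A||_2 ≈ 4.8389 (= sqrt(largest eigenvalue of A^T A))

||A||_2 = sigma_max(A) = sqrt(lambda_max(A^T A)). Form the symmetric matrix M = A^T A =
[[13, -3, -1],
 [-3, 22, -2],
 [-1, -2, 18]].
Its characteristic polynomial (trace, sum of principal 2x2 minors, determinant of M give the coefficients) is
  p(λ) = det(λ I - M) = λ^3 - 53λ^2 + 902λ - 4900.
No integer candidate from the rational root theorem (±divisors of 4900) is a root, so the roots are irrational. The cubic discriminant is Δ = 160404 > 0, so there are three distinct real roots. p(11) = -60 and p(12) = 20 have opposite signs, so a root lies in (11, 12); Newton's method refines it to λ ≈ 11.7022. p(17) = 30 and p(18) = -4 have opposite signs, so a root lies in (17, 18); Newton's method refines it to λ ≈ 17.8827. p(23) = -24 and p(24) = 44 have opposite signs, so a root lies in (23, 24); Newton's method refines it to λ ≈ 23.4151. Check (Vieta): the three roots sum to 53, matching tr M = 53.
So the eigenvalues of A^T A are ≈ 11.7022, 17.8827, 23.4151 (all ≥ 0, as they must be for A^T A). The largest is λ_max ≈ 23.4151, hence ||A||_2 = sqrt(λ_max) ≈ 4.8389.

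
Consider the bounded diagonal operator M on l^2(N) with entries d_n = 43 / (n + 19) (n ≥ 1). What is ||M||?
||M|| = 43/20 (attained at n = 1)

For M diagonal, ||M|| = sup_n |d_n| = sup_n 43/(n + 19). This is positive and strictly decreasing in n, so the supremum is attained at n = 1: d_1 = 43/(1 + 19) = 43/20. Hence ||M|| = 43/20.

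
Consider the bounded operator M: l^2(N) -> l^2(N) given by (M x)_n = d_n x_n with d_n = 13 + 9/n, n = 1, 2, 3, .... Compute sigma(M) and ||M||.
sigma(M) = {13 + 9/n : n ≥ 1} ∪ {13}; ||M|| = 22

A bounded diagonal operator on l^2 with diagonal entries d_n has spectrum equal to the closure of {d_n : n ≥ 1}: every d_n is an eigenvalue (with eigenvector e_n), so {d_n} ⊂ sigma(M); the spectrum is closed, so its closure is too; and for lambda not in the closure, (M - lambda I) has bounded inverse (the diagonal entries 1/(d_n - lambda) are bounded). For our sequence d_n = 13 + 9/n, n = 1, 2, 3, ...:
  - {d_n} = {13 + 9/n : n ≥ 1}; the only limit point is 13
  - closure = {13 + 9/n : n ≥ 1} ∪ {13}
For the norm: a diagonal operator has ||M|| = sup_n |d_n|. Here d_n = 13 + 9/n is positive and decreasing, so sup_n |d_n| = d_1 = 13 + 9 = 22. So ||M|| = 22.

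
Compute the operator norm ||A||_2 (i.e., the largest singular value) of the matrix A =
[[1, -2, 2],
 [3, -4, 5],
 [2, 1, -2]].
||A||_2 ≈ 7.7716 (= sqrt(largest eigenvalue of A^T A))

||A||_2 = sigma_max(A) = sqrt(lambda_max(A^T A)). Form the symmetric matrix M = A^T A =
[[14, -12, 13],
 [-12, 21, -26],
 [13, -26, 33]].
Its characteristic polynomial (trace, sum of principal 2x2 minors, determinant of M give the coefficients) is
  p(λ) = det(λ I - M) = λ^3 - 68λ^2 + 460λ - 49.
No integer candidate from the rational root theorem (±divisors of 49) is a root, so the roots are irrational. The cubic discriminant is Δ = 554989861 > 0, so there are three distinct real roots. p(0) = -49 and p(1) = 344 have opposite signs, so a root lies in (0, 1); Newton's method refines it to λ ≈ 0.1083. p(7) = 182 and p(8) = -209 have opposite signs, so a root lies in (7, 8); Newton's method refines it to λ ≈ 7.4946. p(60) = -1249 and p(61) = 1964 have opposite signs, so a root lies in (60, 61); Newton's method refines it to λ ≈ 60.3972. Check (Vieta): the three roots sum to 68, matching tr M = 68.
So the eigenvalues of A^T A are ≈ 0.1083, 7.4946, 60.3972 (all ≥ 0, as they must be for A^T A). The largest is λ_max ≈ 60.3972, hence ||A||_2 = sqrt(λ_max) ≈ 7.7716.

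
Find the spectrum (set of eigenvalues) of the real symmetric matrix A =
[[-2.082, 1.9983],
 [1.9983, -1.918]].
sigma(A) ≈ {-4, 0}

A is real symmetric, so its spectrum consists of real eigenvalues. Expanding the characteristic polynomial of the displayed matrix gives
  det(λ I - A) = p(λ) = λ^2 + (4)λ + (0).
Solving p(λ) = 0 yields eigenvalues ≈ -4, 0. (A is shown rounded to 4 decimals, so these recover the underlying integer eigenvalues to within that precision.)
Verification: the trace of A = -4 equals the sum of eigenvalues -4, and det(A) ≈ 0.0001 matches the eigenvalue product 0.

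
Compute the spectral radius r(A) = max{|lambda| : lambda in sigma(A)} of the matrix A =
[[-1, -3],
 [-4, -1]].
r(A) = (2 + sqrt(48))/2 ≈ 4.4641

The eigenvalues of A are the roots of its characteristic polynomial. With M = A (coefficients from the trace and determinant):
  p(λ) = det(λ I - M) = λ^2 + 2λ - 11.
For λ^2 + 2λ - 11 the discriminant is 48. It is nonnegative but not a perfect square, so the roots are real and irrational: λ = (-2 ± sqrt(48))/2 ≈ 2.4641, -4.4641.
Thus the eigenvalues (to 4 decimals) are 2.4641 (modulus 2.4641); -4.4641 (modulus 4.4641). The spectral radius is the largest modulus: r(A) = (2 + sqrt(48))/2 ≈ 4.4641. (Cross-check: r(A) ≤ ||A||_2 ≈ 4.618; equality holds whenever A is normal, though it can also hold for some non-normal A.)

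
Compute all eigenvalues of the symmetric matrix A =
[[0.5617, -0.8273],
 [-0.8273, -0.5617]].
sigma(A) ≈ {-1, 1}

A is real symmetric, so its spectrum consists of real eigenvalues. Expanding the characteristic polynomial of the displayed matrix gives
  det(λ I - A) = p(λ) = λ^2 + (0)λ + (-1).
Solving p(λ) = 0 yields eigenvalues ≈ -1, 1. (A is shown rounded to 4 decimals, so these recover the underlying integer eigenvalues to within that precision.)
Verification: the trace of A = 0 equals the sum of eigenvalues 0, and det(A) ≈ -0.9999 matches the eigenvalue product -1.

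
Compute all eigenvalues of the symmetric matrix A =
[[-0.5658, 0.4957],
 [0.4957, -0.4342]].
sigma(A) ≈ {-1, 0}

A is real symmetric, so its spectrum consists of real eigenvalues. Expanding the characteristic polynomial of the displayed matrix gives
  det(λ I - A) = p(λ) = λ^2 + (1)λ + (0).
Solving p(λ) = 0 yields eigenvalues ≈ -1, 0. (A is shown rounded to 4 decimals, so these recover the underlying integer eigenvalues to within that precision.)
Verification: the trace of A = -1 equals the sum of eigenvalues -1, and det(A) ≈ -0.0000 matches the eigenvalue product 0.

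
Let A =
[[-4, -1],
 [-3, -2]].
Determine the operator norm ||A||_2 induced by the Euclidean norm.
||A||_2 = sqrt((30 + sqrt(800))/2) ≈ 5.3983 (= sqrt(largest eigenvalue of A^T A))

||A||_2 = sigma_max(A) = sqrt(lambda_max(A^T A)). Form the symmetric matrix M = A^T A =
[[25, 10],
 [10, 5]].
Its characteristic polynomial (trace, determinant of M give the coefficients) is
  p(λ) = det(λ I - M) = λ^2 - 30λ + 25.
For λ^2 - 30λ + 25 the discriminant is 800. It is nonnegative but not a perfect square, so the roots are real and irrational: λ = (30 ± sqrt(800))/2 ≈ 29.1421, 0.8579.
So the eigenvalues of A^T A are ≈ 0.8579, 29.1421 (all ≥ 0, as they must be for A^T A). The largest is λ_max = (30 + sqrt(800))/2 ≈ 29.1421, hence ||A||_2 = sqrt(λ_max) = sqrt((30 + sqrt(800))/2) ≈ 5.3983.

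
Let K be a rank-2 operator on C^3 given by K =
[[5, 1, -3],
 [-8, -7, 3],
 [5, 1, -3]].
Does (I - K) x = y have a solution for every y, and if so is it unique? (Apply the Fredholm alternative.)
(I - K) is invertible (det(I - K) = -3 ≠ 0), so for every y in C^3 the equation (I - K) x = y has a unique solution.

K has rank 2 and factors as K = U V^T = u1 v1^T + u2 v2^T with u1 = (1, 2, 1), v1 = (-1, -2, 0), u2 = (-3, 3, -3), v2 = (-2, -1, 1) (multiplying out reproduces the displayed K). The nonzero eigenvalues of U V^T coincide with those of the 2 x 2 matrix G = V^T U = [[v1·u1, v1·u2], [v2·u1, v2·u2]] = [[-5, -3], [-3, 0]], and by the Sylvester determinant identity det(I_3 - U V^T) = det(I_2 - V^T U) = det([[6, 3], [3, 1]]) = (6)(1) - (3)(3) = -3. (Direct check: I - K =
[[-4, -1, 3],
 [8, 8, -3],
 [-5, -1, 4]]
has determinant -3.) The finite-dimensional Fredholm alternative says: either (I - K) is invertible, or ker(I - K) ≠ {0} and then range(I - K) = ker((I - K)^*)^⊥, with dim ker(I - K) = dim ker((I - K)^*). Since det(I - K) ≠ 0, 1 is not an eigenvalue of K and ker(I - K) = {0}, so we are in the first case: for every y there is a unique x = (I - K)^(-1) y. (Explicitly, by the Woodbury identity, (I - U V^T)^(-1) = I + U (I_2 - G)^(-1) V^T.)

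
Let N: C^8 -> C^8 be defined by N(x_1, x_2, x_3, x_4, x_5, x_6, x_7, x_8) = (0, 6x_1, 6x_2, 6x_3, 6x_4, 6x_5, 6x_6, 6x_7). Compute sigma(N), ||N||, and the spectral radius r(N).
sigma(N) = {0}; ||N|| = 6; r(N) = 0. (N is nilpotent with N^8 = 0.)

On C^8, N is a strictly lower-triangular matrix with 6 on the subdiagonal and zeros elsewhere, so its characteristic polynomial is lambda^8 and every eigenvalue is 0: sigma(N) = {0}. For the operator norm, N e_i = 6e_{i+1} for i = 1, ..., 7 and N e_8 = 0, so the singular values of N are 6 (with multiplicity 7) and 0; hence ||N|| = 6. The spectral radius r(N) = max|lambda| = 0. Note ||N|| > r(N) — characteristic of non-normal nilpotent operators. Indeed N^8 = 0.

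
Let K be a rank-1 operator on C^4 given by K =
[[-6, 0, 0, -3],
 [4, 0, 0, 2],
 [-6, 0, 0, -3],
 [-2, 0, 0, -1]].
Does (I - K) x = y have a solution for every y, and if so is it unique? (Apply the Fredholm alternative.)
(I - K) is invertible (det(I - K) = 8 ≠ 0), so for every y in C^4 the equation (I - K) x = y has a unique solution.

K has rank 1, so it is an outer product K = u v^T: every row of K is a multiple of one row vector. Reading off the entries, u = (-3, 2, -3, -1) and v = (2, 0, 0, 1) (row i of K equals u_i·v^T). A rank-one matrix u v^T satisfies K u = u (v·u) and kills the (3)-dimensional subspace v^⊥, so its characteristic polynomial is lambda^3 (lambda - v·u) with v·u = tr K = -7. Hence the eigenvalues of I - K are 1 (multiplicity 3) and 1 - (-7) = 8, so det(I - K) = 8. (Direct check: I - K =
[[7, 0, 0, 3],
 [-4, 1, 0, -2],
 [6, 0, 1, 3],
 [2, 0, 0, 2]]
has determinant 8.) The finite-dimensional Fredholm alternative says: either (I - K) is invertible, or ker(I - K) ≠ {0} and then range(I - K) = ker((I - K)^*)^⊥, with dim ker(I - K) = dim ker((I - K)^*). Since det(I - K) ≠ 0, 1 is not an eigenvalue of K and ker(I - K) = {0}, so we are in the first case: for every y there is a unique x = (I - K)^(-1) y. Explicitly, by the Sherman–Morrison formula, (I - u v^T)^(-1) = I + u v^T/(1 - v·u), i.e. (I - K)^(-1) = I + K/(8).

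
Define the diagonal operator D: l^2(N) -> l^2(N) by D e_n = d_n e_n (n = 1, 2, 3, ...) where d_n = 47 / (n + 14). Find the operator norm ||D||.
||D|| = 47/15 (attained at n = 1)

For D diagonal, ||D|| = sup_n |d_n| = sup_n 47/(n + 14). This is positive and strictly decreasing in n, so the supremum is attained at n = 1: d_1 = 47/(1 + 14) = 47/15. Hence ||D|| = 47/15.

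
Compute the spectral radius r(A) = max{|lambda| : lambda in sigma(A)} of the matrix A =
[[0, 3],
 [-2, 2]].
r(A) = sqrt(6) ≈ 2.4495

The eigenvalues of A are the roots of its characteristic polynomial. With M = A (coefficients from the trace and determinant):
  p(λ) = det(λ I - M) = λ^2 - 2λ + 6.
For λ^2 - 2λ + 6 the discriminant is -20. It is negative, so the roots are the complex-conjugate pair λ = 1 ± (sqrt(20)/2) i ≈ 1 ± 2.2361i. For a conjugate pair the product of the roots equals the constant term, so |λ|^2 = 6 and |λ| = sqrt(6) ≈ 2.4495.
Thus the eigenvalues (to 4 decimals) are 1 ± 2.2361i (modulus 2.4495). The spectral radius is the largest modulus: r(A) = sqrt(6) ≈ 2.4495. (Cross-check: r(A) ≤ ||A||_2 ≈ 3.8106; equality holds whenever A is normal, though it can also hold for some non-normal A.)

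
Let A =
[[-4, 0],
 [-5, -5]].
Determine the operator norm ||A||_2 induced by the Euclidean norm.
||A||_2 = sqrt((66 + sqrt(2756))/2) ≈ 7.6973 (= sqrt(largest eigenvalue of A^T A))

||A||_2 = sigma_max(A) = sqrt(lambda_max(A^T A)). Form the symmetric matrix M = A^T A =
[[41, 25],
 [25, 25]].
Its characteristic polynomial (trace, determinant of M give the coefficients) is
  p(λ) = det(λ I - M) = λ^2 - 66λ + 400.
For λ^2 - 66λ + 400 the discriminant is 2756. It is nonnegative but not a perfect square, so the roots are real and irrational: λ = (66 ± sqrt(2756))/2 ≈ 59.2488, 6.7512.
So the eigenvalues of A^T A are ≈ 6.7512, 59.2488 (all ≥ 0, as they must be for A^T A). The largest is λ_max = (66 + sqrt(2756))/2 ≈ 59.2488, hence ||A||_2 = sqrt(λ_max) = sqrt((66 + sqrt(2756))/2) ≈ 7.6973.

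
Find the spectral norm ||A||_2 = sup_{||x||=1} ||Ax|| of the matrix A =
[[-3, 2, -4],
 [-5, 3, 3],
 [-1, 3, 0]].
||A||_2 ≈ 7.3264 (= sqrt(largest eigenvalue of A^T A))

||A||_2 = sigma_max(A) = sqrt(lambda_max(A^T A)). Form the symmetric matrix M = A^T A =
[[35, -24, -3],
 [-24, 22, 1],
 [-3, 1, 25]].
Its characteristic polynomial (trace, sum of principal 2x2 minors, determinant of M give the coefficients) is
  p(λ) = det(λ I - M) = λ^3 - 82λ^2 + 1609λ - 4761.
No integer candidate from the rational root theorem (±divisors of 4761) is a root, so the roots are irrational. The cubic discriminant is Δ = 940155993 > 0, so there are three distinct real roots. p(3) = -645 and p(4) = 427 have opposite signs, so a root lies in (3, 4); Newton's method refines it to λ ≈ 3.5855. p(24) = 447 and p(25) = -161 have opposite signs, so a root lies in (24, 25); Newton's method refines it to λ ≈ 24.7378. p(53) = -945 and p(54) = 477 have opposite signs, so a root lies in (53, 54); Newton's method refines it to λ ≈ 53.6767. Check (Vieta): the three roots sum to 82, matching tr M = 82.
So the eigenvalues of A^T A are ≈ 3.5855, 24.7378, 53.6767 (all ≥ 0, as they must be for A^T A). The largest is λ_max ≈ 53.6767, hence ||A||_2 = sqrt(λ_max) ≈ 7.3264.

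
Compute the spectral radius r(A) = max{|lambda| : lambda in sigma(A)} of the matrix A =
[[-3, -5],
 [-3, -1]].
r(A) = 6

The eigenvalues of A are the roots of its characteristic polynomial. With M = A (coefficients from the trace and determinant):
  p(λ) = det(λ I - M) = λ^2 + 4λ - 12.
For λ^2 + 4λ - 12 the discriminant is 64. It is a perfect square (8^2), so the roots are rational: λ = (-4 ± 8)/2 = 2, -6.
Thus the eigenvalues (to 4 decimals) are 2 (modulus 2); -6 (modulus 6). The spectral radius is the largest modulus: r(A) = 6. (Cross-check: r(A) ≤ ||A||_2 ≈ 6.3592; equality holds whenever A is normal, though it can also hold for some non-normal A.)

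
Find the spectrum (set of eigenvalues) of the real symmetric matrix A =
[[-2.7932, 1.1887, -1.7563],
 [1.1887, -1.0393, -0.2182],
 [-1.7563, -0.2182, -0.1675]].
sigma(A) ≈ {-4, -1, 1}

A is real symmetric, so its spectrum consists of real eigenvalues. Expanding the characteristic polynomial of the displayed matrix gives
  det(λ I - A) = p(λ) = λ^3 + (4)λ^2 + (-1)λ + (-4).
Solving p(λ) = 0 yields eigenvalues ≈ -4, -1, 1. (A is shown rounded to 4 decimals, so these recover the underlying integer eigenvalues to within that precision.)
Verification: the trace of A = -4 equals the sum of eigenvalues -4, and det(A) ≈ 4.0003 matches the eigenvalue product 4.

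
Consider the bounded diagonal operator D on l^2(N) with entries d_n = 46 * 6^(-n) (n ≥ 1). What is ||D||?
||D|| = 23/3 (attained at n = 1)

For D diagonal, ||D|| = sup_n |d_n|. The sequence d_n = 46 * 6^(-n) is positive and strictly decreasing (ratio 6^(-1) < 1), so the supremum is d_1 = 46/6 = 23/3. Hence ||D|| = 23/3.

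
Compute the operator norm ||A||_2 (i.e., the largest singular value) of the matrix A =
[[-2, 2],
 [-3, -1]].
||A||_2 = sqrt((18 + sqrt(68))/2) ≈ 3.6226 (= sqrt(largest eigenvalue of A^T A))

||A||_2 = sigma_max(A) = sqrt(lambda_max(A^T A)). Form the symmetric matrix M = A^T A =
[[13, -1],
 [-1, 5]].
Its characteristic polynomial (trace, determinant of M give the coefficients) is
  p(λ) = det(λ I - M) = λ^2 - 18λ + 64.
For λ^2 - 18λ + 64 the discriminant is 68. It is nonnegative but not a perfect square, so the roots are real and irrational: λ = (18 ± sqrt(68))/2 ≈ 13.1231, 4.8769.
So the eigenvalues of A^T A are ≈ 4.8769, 13.1231 (all ≥ 0, as they must be for A^T A). The largest is λ_max = (18 + sqrt(68))/2 ≈ 13.1231, hence ||A||_2 = sqrt(λ_max) = sqrt((18 + sqrt(68))/2) ≈ 3.6226.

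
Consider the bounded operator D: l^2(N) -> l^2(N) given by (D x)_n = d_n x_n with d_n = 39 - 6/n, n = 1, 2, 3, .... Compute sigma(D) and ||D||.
sigma(D) = {39 - 6/n : n ≥ 1} ∪ {39}; ||D|| = 39

A bounded diagonal operator on l^2 with diagonal entries d_n has spectrum equal to the closure of {d_n : n ≥ 1}: every d_n is an eigenvalue (with eigenvector e_n), so {d_n} ⊂ sigma(D); the spectrum is closed, so its closure is too; and for lambda not in the closure, (D - lambda I) has bounded inverse (the diagonal entries 1/(d_n - lambda) are bounded). For our sequence d_n = 39 - 6/n, n = 1, 2, 3, ...:
  - {d_n} = {39 - 6/n : n ≥ 1}; the only limit point is 39
  - closure = {39 - 6/n : n ≥ 1} ∪ {39}
For the norm: a diagonal operator has ||D|| = sup_n |d_n|. Here d_n = 39 - 6/n increases monotonically from d_1 = 33 toward 39, with all terms in [33, 39); so sup_n |d_n| = 39 (the supremum is the limit, not attained). So ||D|| = 39.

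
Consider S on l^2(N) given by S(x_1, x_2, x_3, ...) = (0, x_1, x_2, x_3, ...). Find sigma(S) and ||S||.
sigma(S) = closed disk {z in C : |z| ≤ 1}; ||S|| = 1

S is the unit right shift on l^2(N). ||S x||^2 = sum_{k≥1} |x_k|^2 = ||x||^2, so ||S|| = 1 and sigma(S) ⊂ {|z| ≤ 1}. For any |lambda| < 1, the equation (S - lambda I) x = 0 forces x_1 = 0, then x_k = lambda x_{k+1} ⇒ x = 0, so S has no eigenvalues. But (S - lambda I) is not surjective for |lambda| < 1: solving (S - lambda I) x = e_1 would require x_n proportional to lambda^(-n), which is not in l^2. So every |lambda| < 1 lies in the residual spectrum. The boundary |lambda| = 1 is in the approximate point spectrum (the spectrum is closed). Hence sigma(S) is the closed disk of radius 1.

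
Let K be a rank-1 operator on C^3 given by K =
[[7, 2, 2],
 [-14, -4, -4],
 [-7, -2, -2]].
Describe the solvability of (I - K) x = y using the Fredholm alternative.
(I - K) is singular (det(I - K) = 0, i.e. 1 ∈ sigma(K)). (I - K) x = y is solvable iff y ⊥ ker((I - K)^*) = span{(7, 2, 2)}, i.e. iff 7y_1 + 2y_2 + 2y_3 = 0. When solvable, the solutions are x = y + c·(1, -2, -1), c arbitrary (ker(I - K) = span{(1, -2, -1)}, dimension 1).

K has rank 1, so it is an outer product K = u v^T: every row of K is a multiple of one row vector. Reading off the entries, u = (1, -2, -1) and v = (7, 2, 2) (row i of K equals u_i·v^T). A rank-one matrix u v^T satisfies K u = u (v·u) and kills the (2)-dimensional subspace v^⊥, so its characteristic polynomial is lambda^2 (lambda - v·u) with v·u = tr K = 1. Hence the eigenvalues of I - K are 1 (multiplicity 2) and 1 - (1) = 0, so det(I - K) = 0. (Direct check: I - K =
[[-6, -2, -2],
 [14, 5, 4],
 [7, 2, 3]]
has determinant 0.) So 1 is an eigenvalue of K and (I - K) is not invertible. The finite-dimensional Fredholm alternative says: either (I - K) is invertible, or ker(I - K) ≠ {0} and then range(I - K) = ker((I - K)^*)^⊥, with dim ker(I - K) = dim ker((I - K)^*). We are in the second case, so we need both kernels. Kernel of I - K: (I - K) u = u - u (v·u) = u - u = 0, so ker(I - K) = span{u} = span{(1, -2, -1)} (it is exactly 1-dimensional because rank(I - K) = 2). Kernel of the adjoint: K is real, so (I - K)^* = I - K^T = I - v u^T, and (I - v u^T) v = v - v (u·v) = 0; hence ker((I - K)^*) = span{v} = span{(7, 2, 2)}. Therefore (I - K) x = y is solvable iff <y, v> = 0, i.e. iff 7y_1 + 2y_2 + 2y_3 = 0. When this holds, K y = u (v·y) = 0, so (I - K) y = y and x = y is a particular solution; the full solution set is the line x = y + c·u = y + c·(1, -2, -1), c ∈ C.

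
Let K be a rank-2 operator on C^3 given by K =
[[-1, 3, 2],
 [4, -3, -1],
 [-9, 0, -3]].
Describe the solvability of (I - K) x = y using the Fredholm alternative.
(I - K) is invertible (det(I - K) = 29 ≠ 0), so for every y in C^3 the equation (I - K) x = y has a unique solution.

K has rank 2 and factors as K = U V^T = u1 v1^T + u2 v2^T with u1 = (-1, 2, -3), v1 = (1, -3, -2), u2 = (0, -1, 3), v2 = (-2, -3, -3) (multiplying out reproduces the displayed K). The nonzero eigenvalues of U V^T coincide with those of the 2 x 2 matrix G = V^T U = [[v1·u1, v1·u2], [v2·u1, v2·u2]] = [[-1, -3], [5, -6]], and by the Sylvester determinant identity det(I_3 - U V^T) = det(I_2 - V^T U) = det([[2, 3], [-5, 7]]) = (2)(7) - (3)(-5) = 29. (Direct check: I - K =
[[2, -3, -2],
 [-4, 4, 1],
 [9, 0, 4]]
has determinant 29.) The finite-dimensional Fredholm alternative says: either (I - K) is invertible, or ker(I - K) ≠ {0} and then range(I - K) = ker((I - K)^*)^⊥, with dim ker(I - K) = dim ker((I - K)^*). Since det(I - K) ≠ 0, 1 is not an eigenvalue of K and ker(I - K) = {0}, so we are in the first case: for every y there is a unique x = (I - K)^(-1) y. (Explicitly, by the Woodbury identity, (I - U V^T)^(-1) = I + U (I_2 - G)^(-1) V^T.)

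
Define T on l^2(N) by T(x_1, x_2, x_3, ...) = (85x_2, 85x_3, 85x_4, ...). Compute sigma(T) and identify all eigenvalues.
sigma(T) = closed disk {z in C : |z| ≤ 85}; sigma_p(T) = open disk {z in C : |z| < 85}

Note T = 85·V where V is the unit left shift (V x)_k = x_{k+1}; so sigma(T) = 85·sigma(V) and ||T|| = 85||V||. ||T x||^2 = 7225sum_{k≥2} |x_k|^2 ≤ 7225||x||^2, with equality on {x : x_1 = 0}, so ||T|| = 85. For any lambda with |lambda| < 85, set r = lambda/85 (|r| < 1); the vector x = (1, r, r^2, ...) is in l^2 and satisfies T x = 85(r, r^2, ...) = lambda x, so lambda is an eigenvalue. On the boundary |lambda| = 85 the geometric series diverges, so no l^2 eigenvector exists, but these lambda lie in the approximate point spectrum. Hence sigma(T) is the closed disk of radius 85 and sigma_p(T) is the open disk.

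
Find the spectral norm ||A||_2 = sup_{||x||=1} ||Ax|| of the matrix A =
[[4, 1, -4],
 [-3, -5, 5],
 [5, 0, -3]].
||A||_2 ≈ 10.4796 (= sqrt(largest eigenvalue of A^T A))

||A||_2 = sigma_max(A) = sqrt(lambda_max(A^T A)). Form the symmetric matrix M = A^T A =
[[50, 19, -46],
 [19, 26, -29],
 [-46, -29, 50]].
Its characteristic polynomial (trace, sum of principal 2x2 minors, determinant of M give the coefficients) is
  p(λ) = det(λ I - M) = λ^3 - 126λ^2 + 1782λ - 576.
No integer candidate from the rational root theorem (±divisors of 576) is a root, so the roots are irrational. The cubic discriminant is Δ = 25489607472 > 0, so there are three distinct real roots. p(0) = -576 and p(1) = 1081 have opposite signs, so a root lies in (0, 1); Newton's method refines it to λ ≈ 0.331. p(15) = 1179 and p(16) = -224 have opposite signs, so a root lies in (15, 16); Newton's method refines it to λ ≈ 15.8476. p(109) = -8315 and p(110) = 1844 have opposite signs, so a root lies in (109, 110); Newton's method refines it to λ ≈ 109.8214. Check (Vieta): the three roots sum to 126, matching tr M = 126.
So the eigenvalues of A^T A are ≈ 0.331, 15.8476, 109.8214 (all ≥ 0, as they must be for A^T A). The largest is λ_max ≈ 109.8214, hence ||A||_2 = sqrt(λ_max) ≈ 10.4796.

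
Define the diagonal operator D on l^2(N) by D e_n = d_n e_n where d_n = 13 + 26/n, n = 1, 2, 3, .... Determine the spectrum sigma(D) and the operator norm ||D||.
sigma(D) = {13 + 26/n : n ≥ 1} ∪ {13}; ||D|| = 39

A bounded diagonal operator on l^2 with diagonal entries d_n has spectrum equal to the closure of {d_n : n ≥ 1}: every d_n is an eigenvalue (with eigenvector e_n), so {d_n} ⊂ sigma(D); the spectrum is closed, so its closure is too; and for lambda not in the closure, (D - lambda I) has bounded inverse (the diagonal entries 1/(d_n - lambda) are bounded). For our sequence d_n = 13 + 26/n, n = 1, 2, 3, ...:
  - {d_n} = {13 + 26/n : n ≥ 1}; the only limit point is 13
  - closure = {13 + 26/n : n ≥ 1} ∪ {13}
For the norm: a diagonal operator has ||D|| = sup_n |d_n|. Here d_n = 13 + 26/n is positive and decreasing, so sup_n |d_n| = d_1 = 13 + 26 = 39. So ||D|| = 39.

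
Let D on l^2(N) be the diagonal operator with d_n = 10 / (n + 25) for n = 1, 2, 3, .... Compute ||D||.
||D|| = 5/13 (attained at n = 1)

For D diagonal, ||D|| = sup_n |d_n| = sup_n 10/(n + 25). This is positive and strictly decreasing in n, so the supremum is attained at n = 1: d_1 = 10/(1 + 25) = 5/13. Hence ||D|| = 5/13.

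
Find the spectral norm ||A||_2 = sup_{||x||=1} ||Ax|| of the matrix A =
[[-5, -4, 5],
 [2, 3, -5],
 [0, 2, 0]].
||A||_2 = sqrt((105 + sqrt(9825))/2) ≈ 10.1025 (= sqrt(largest eigenvalue of A^T A))

||A||_2 = sigma_max(A) = sqrt(lambda_max(A^T A)). Form the symmetric matrix M = A^T A =
[[29, 26, -35],
 [26, 29, -35],
 [-35, -35, 50]].
Its characteristic polynomial (trace, sum of principal 2x2 minors, determinant of M give the coefficients) is
  p(λ) = det(λ I - M) = λ^3 - 108λ^2 + 615λ - 900.
By the rational root theorem any rational root is an integer divisor of 900. Testing λ = 3: p(3) = 27 - 972 + 1845 - 900 = 0, so λ = 3 is a root. Dividing out (λ - 3) leaves p(λ) = (λ - 3)(λ^2 - 105λ + 300). For λ^2 - 105λ + 300 the discriminant is 9825. It is nonnegative but not a perfect square, so the roots are real and irrational: λ = (105 ± sqrt(9825))/2 ≈ 102.0606, 2.9394.
So the eigenvalues of A^T A are ≈ 2.9394, 3, 102.0606 (all ≥ 0, as they must be for A^T A). The largest is λ_max = (105 + sqrt(9825))/2 ≈ 102.0606, hence ||A||_2 = sqrt(λ_max) = sqrt((105 + sqrt(9825))/2) ≈ 10.1025.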